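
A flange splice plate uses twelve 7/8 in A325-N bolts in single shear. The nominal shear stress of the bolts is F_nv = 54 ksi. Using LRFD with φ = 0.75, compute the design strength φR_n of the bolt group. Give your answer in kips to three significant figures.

292 kips

A_b = π × 0.875² / 4 = 0.6013 in².
R_n = F_nv · A_b · n · n_s = 54 × 0.6013 × 12 × 1 = 389.7 kips.
Design strength φR_n = 0.75 × 389.7 = 292 kips.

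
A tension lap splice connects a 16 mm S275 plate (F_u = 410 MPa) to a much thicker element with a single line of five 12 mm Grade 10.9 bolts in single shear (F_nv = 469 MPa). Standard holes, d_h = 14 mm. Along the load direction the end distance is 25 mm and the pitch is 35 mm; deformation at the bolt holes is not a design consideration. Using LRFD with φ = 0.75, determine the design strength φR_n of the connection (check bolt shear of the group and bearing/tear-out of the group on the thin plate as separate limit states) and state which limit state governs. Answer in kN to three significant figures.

199 kN (bolt shear governs)

Bolt shear: A_b = π·12²/4 = 113.1 mm²; R_n = 469 × 113.1 × 5 × 1 / 1000 = 265.2 kN → 0.75 × 265.2 = 199 kN.
Bearing (1.5 l_c t F_u ≤ 3.0 d t F_u): upper limit = 3.0·12·16·410 / 1000 = 236.2 kN.
  Edge l_c = 25 − 14/2 = 18 → r_n = 177.1 kN; interior l_c = 35 − 14 = 21 → r_n = 206.6 kN.
  R_n,bearing = 1·177.1 + 4·206.6 = 1004 kN → 0.75 × 1004 = 753 kN.
Bolt shear governs: 199 kN.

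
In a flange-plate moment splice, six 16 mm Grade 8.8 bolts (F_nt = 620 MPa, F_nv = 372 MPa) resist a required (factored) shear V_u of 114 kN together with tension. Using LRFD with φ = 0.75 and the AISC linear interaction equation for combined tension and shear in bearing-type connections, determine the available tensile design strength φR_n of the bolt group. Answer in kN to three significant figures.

539 kN

A_b = π·16²/4 = 201.1 mm²; f_rv = 114 × 1000 / (6 × 201.1) = 94.5 MPa.
F'_nt = 1.3 F_nt − (F_nt / φF_nv) f_rv = 1.3·620 − (620/(0.75·372))·94.5 = 596 MPa, capped at F_nt → F'_nt = 596 MPa.
R_n = F'_nt · A_b · n = 596 × 201.1 × 6 / 1000 = 719 kN.
Design strength φR_n = 0.75 × 719 = 539 kN.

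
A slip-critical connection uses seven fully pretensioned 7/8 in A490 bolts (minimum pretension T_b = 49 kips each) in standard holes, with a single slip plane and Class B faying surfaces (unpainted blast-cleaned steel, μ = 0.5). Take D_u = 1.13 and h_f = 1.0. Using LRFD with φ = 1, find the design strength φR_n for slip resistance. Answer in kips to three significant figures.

R_n = μ · D_u · h_f · T_b · n_s · n_b = 0.5 × 1.13 × 1.0 × 49 × 1 × 7 = 193.8 kips.
Design strength φR_n = 1 × 193.8 = 194 kips.

194 kips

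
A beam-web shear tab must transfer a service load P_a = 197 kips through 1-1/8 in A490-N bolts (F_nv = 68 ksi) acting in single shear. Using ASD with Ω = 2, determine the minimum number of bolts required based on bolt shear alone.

6 bolts

A_b = π·1.125²/4 = 0.994 in².
Per-bolt allowable strength R_n/Ω = 68 × 0.994 × 1 / 2 = 33.8 kips.
n ≥ 197 / 33.8 = 5.829 → use 6 bolts.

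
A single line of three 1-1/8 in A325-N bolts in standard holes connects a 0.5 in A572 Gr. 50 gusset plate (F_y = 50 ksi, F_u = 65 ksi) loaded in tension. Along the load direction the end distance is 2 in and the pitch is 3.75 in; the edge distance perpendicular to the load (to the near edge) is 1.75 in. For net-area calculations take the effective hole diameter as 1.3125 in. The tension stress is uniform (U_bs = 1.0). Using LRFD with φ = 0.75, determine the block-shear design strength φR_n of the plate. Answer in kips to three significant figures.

118 kips

Shear plane L_v = 2 + 2·3.75 = 9.5 in; A_gv = 9.5 × 0.5 = 4.75 in².
A_nv = (9.5 − 2.5·1.3125) × 0.5 = 3.109 in².
A_nt = (1.75 − 0.5·1.3125) × 0.5 = 0.5469 in².
0.6 F_u A_nv = 121.3 kips; 0.6 F_y A_gv = 142.5 kips → shear rupture governs the shear term.
R_n = 121.3 + 1.0 × 65 × 0.5469 = 156.8 kips.
Design strength φR_n = 0.75 × 156.8 = 118 kips.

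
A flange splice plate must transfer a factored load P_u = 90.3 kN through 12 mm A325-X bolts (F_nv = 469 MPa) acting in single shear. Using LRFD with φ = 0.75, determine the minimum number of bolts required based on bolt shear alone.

A_b = π·12²/4 = 113.1 mm².
Per-bolt design strength φR_n = 0.75 × 469 × 113.1 × 1 / 1000 = 39.78 kN.
n ≥ 90.3 / 39.78 = 2.27 → use 3 bolts.

3 bolts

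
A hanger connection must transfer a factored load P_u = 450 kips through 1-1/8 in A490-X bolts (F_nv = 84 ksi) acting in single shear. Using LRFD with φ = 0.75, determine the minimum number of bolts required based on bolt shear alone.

8 bolts

A_b = π·1.125²/4 = 0.994 in².
Per-bolt design strength φR_n = 0.75 × 84 × 0.994 × 1 = 62.62 kips.
n ≥ 450 / 62.62 = 7.186 → use 8 bolts.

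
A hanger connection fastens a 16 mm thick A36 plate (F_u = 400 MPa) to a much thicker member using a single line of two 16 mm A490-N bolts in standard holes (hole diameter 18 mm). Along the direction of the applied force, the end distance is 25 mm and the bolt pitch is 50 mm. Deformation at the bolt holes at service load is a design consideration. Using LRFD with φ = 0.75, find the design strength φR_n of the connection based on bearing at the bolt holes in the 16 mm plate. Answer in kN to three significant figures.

276 kN

Per bolt r_n = 1.2 l_c t F_u ≤ 2.4 d t F_u; upper limit = 2.4 × 16 × 16 × 400 / 1000 = 245.8 kN.
Edge bolt: l_c = 25 − 18/2 = 16 mm → 1.2 × 16 × 16 × 400 / 1000 = 122.9 → r_n = 122.9 kN.
Interior bolts: l_c = 50 − 18 = 32 mm → 1.2 × 32 × 16 × 400 / 1000 = 245.8 → r_n = 245.8 kN.
R_n = 1 × 122.9 + 1 × 245.8 = 368.6 kN.
Design strength φR_n = 0.75 × 368.6 = 276 kN.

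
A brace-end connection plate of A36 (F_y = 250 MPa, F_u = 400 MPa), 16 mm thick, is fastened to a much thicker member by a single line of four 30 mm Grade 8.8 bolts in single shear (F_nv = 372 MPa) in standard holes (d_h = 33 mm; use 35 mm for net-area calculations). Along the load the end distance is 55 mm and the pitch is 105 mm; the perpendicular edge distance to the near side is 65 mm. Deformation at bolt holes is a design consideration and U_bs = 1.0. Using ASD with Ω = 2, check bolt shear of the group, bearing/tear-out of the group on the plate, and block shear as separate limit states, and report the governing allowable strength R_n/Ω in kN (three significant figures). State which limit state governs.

Bolt shear: A_b = π·30²/4 = 706.9 mm²; R_n = 372 × 706.9 × 4 × 1 / 1000 = 1052 kN → 1052 / 2 = 526 kN.
Bearing: edge l_c = 38.5, r_n = 295.7 kN; interior l_c = 72, r_n = 460.8 kN; R_n = 295.7 + 3·460.8 = 1678 kN → 839 kN.
Block shear: A_gv = 5920, A_nv = 3960, A_nt = 760 mm²; R_n = min(0.6F_uA_nv, 0.6F_yA_gv) + U_bs·F_u·A_nt = 1192 kN → 596 kN.
Bolt shear governs: 526 kN.

526 kN (bolt shear governs)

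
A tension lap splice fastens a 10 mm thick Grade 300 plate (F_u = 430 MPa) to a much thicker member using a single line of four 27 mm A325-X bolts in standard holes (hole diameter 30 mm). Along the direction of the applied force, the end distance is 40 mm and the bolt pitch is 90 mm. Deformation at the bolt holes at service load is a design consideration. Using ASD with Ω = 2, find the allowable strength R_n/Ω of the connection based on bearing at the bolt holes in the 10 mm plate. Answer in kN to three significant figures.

482 kN

Per bolt r_n = 1.2 l_c t F_u ≤ 2.4 d t F_u; upper limit = 2.4 × 27 × 10 × 430 / 1000 = 278.6 kN.
Edge bolt: l_c = 40 − 30/2 = 25 mm → 1.2 × 25 × 10 × 430 / 1000 = 129 → r_n = 129 kN.
Interior bolts: l_c = 90 − 30 = 60 mm → 1.2 × 60 × 10 × 430 / 1000 = 309.6 → r_n = 278.6 kN.
R_n = 1 × 129 + 3 × 278.6 = 964.9 kN.
Allowable strength R_n/Ω = 964.9 / 2 = 482 kN.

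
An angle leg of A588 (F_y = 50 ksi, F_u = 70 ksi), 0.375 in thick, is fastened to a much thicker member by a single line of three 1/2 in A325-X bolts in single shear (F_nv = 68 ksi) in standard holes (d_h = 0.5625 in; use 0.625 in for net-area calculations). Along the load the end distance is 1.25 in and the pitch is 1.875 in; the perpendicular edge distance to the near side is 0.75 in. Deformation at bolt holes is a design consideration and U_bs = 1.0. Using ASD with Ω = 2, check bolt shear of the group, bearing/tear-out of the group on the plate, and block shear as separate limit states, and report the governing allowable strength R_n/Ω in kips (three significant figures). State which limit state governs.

Bolt shear: A_b = π·0.5²/4 = 0.1963 in²; R_n = 68 × 0.1963 × 3 × 1 = 40.06 kips → 40.06 / 2 = 20 kips.
Bearing: edge l_c = 0.9688, r_n = 30.52 kips; interior l_c = 1.312, r_n = 31.5 kips; R_n = 30.52 + 2·31.5 = 93.52 kips → 46.8 kips.
Block shear: A_gv = 1.875, A_nv = 1.289, A_nt = 0.1641 in²; R_n = min(0.6F_uA_nv, 0.6F_yA_gv) + U_bs·F_u·A_nt = 65.62 kips → 32.8 kips.
Bolt shear governs: 20 kips.

20 kips (bolt shear governs)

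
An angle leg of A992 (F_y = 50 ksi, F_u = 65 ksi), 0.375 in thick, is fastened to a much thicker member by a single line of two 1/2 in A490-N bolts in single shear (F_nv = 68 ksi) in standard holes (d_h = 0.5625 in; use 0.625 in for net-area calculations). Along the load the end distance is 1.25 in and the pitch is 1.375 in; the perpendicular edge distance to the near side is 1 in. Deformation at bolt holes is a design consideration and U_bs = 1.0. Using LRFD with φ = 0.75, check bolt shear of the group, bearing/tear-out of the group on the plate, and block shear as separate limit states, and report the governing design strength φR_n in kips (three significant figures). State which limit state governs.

20 kips (bolt shear governs)

Bolt shear: A_b = π·0.5²/4 = 0.1963 in²; R_n = 68 × 0.1963 × 2 × 1 = 26.7 kips → 0.75 × 26.7 = 20 kips.
Bearing: edge l_c = 0.9688, r_n = 28.34 kips; interior l_c = 0.8125, r_n = 23.77 kips; R_n = 28.34 + 1·23.77 = 52.1 kips → 39.1 kips.
Block shear: A_gv = 0.9844, A_nv = 0.6328, A_nt = 0.2578 in²; R_n = min(0.6F_uA_nv, 0.6F_yA_gv) + U_bs·F_u·A_nt = 41.44 kips → 31.1 kips.
Bolt shear governs: 20 kips.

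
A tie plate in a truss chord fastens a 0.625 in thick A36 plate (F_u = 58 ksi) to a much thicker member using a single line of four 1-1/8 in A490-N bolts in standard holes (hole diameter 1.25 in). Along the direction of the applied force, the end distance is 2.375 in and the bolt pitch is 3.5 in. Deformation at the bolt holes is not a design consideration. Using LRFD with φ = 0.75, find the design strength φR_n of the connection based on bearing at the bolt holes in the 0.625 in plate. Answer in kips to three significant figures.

Per bolt r_n = 1.5 l_c t F_u ≤ 3.0 d t F_u; upper limit = 3.0 × 1.125 × 0.625 × 58 = 122.3 kips.
Edge bolt: l_c = 2.375 − 1.25/2 = 1.75 in → 1.5 × 1.75 × 0.625 × 58 = 95.16 → r_n = 95.16 kips.
Interior bolts: l_c = 3.5 − 1.25 = 2.25 in → 1.5 × 2.25 × 0.625 × 58 = 122.3 → r_n = 122.3 kips.
R_n = 1 × 95.16 + 3 × 122.3 = 462.2 kips.
Design strength φR_n = 0.75 × 462.2 = 347 kips.

347 kips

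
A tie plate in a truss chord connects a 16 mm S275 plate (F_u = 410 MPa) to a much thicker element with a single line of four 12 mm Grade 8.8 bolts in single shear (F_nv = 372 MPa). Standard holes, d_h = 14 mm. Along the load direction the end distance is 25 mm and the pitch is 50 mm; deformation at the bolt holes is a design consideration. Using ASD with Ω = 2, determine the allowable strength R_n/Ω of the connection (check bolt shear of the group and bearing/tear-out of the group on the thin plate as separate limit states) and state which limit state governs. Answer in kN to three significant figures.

84.1 kN (bolt shear governs)

Bolt shear: A_b = π·12²/4 = 113.1 mm²; R_n = 372 × 113.1 × 4 × 1 / 1000 = 168.3 kN → 168.3 / 2 = 84.1 kN.
Bearing (1.2 l_c t F_u ≤ 2.4 d t F_u): upper limit = 2.4·12·16·410 / 1000 = 188.9 kN.
  Edge l_c = 25 − 14/2 = 18 → r_n = 141.7 kN; interior l_c = 50 − 14 = 36 → r_n = 188.9 kN.
  R_n,bearing = 1·141.7 + 3·188.9 = 708.5 kN → 708.5 / 2 = 354 kN.
Bolt shear governs: 84.1 kN.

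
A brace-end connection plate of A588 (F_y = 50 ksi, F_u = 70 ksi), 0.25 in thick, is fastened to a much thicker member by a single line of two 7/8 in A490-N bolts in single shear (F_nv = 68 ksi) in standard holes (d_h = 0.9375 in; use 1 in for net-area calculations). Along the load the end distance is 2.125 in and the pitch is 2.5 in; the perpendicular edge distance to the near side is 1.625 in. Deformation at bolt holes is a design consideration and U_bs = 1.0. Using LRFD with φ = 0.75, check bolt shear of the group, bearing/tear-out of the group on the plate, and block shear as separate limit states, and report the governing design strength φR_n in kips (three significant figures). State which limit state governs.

39.4 kips (block shear governs)

Bolt shear: A_b = π·0.875²/4 = 0.6013 in²; R_n = 68 × 0.6013 × 2 × 1 = 81.78 kips → 0.75 × 81.78 = 61.3 kips.
Bearing: edge l_c = 1.656, r_n = 34.78 kips; interior l_c = 1.562, r_n = 32.81 kips; R_n = 34.78 + 1·32.81 = 67.59 kips → 50.7 kips.
Block shear: A_gv = 1.156, A_nv = 0.7812, A_nt = 0.2812 in²; R_n = min(0.6F_uA_nv, 0.6F_yA_gv) + U_bs·F_u·A_nt = 52.5 kips → 39.4 kips.
Block shear governs: 39.4 kips.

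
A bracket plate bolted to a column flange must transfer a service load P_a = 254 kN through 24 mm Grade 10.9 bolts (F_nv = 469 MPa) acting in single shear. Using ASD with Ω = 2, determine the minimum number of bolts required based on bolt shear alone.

3 bolts

A_b = π·24²/4 = 452.4 mm².
Per-bolt allowable strength R_n/Ω = 469 × 452.4 × 1 / 1000 / 2 = 106.1 kN.
n ≥ 254 / 106.1 = 2.394 → use 3 bolts.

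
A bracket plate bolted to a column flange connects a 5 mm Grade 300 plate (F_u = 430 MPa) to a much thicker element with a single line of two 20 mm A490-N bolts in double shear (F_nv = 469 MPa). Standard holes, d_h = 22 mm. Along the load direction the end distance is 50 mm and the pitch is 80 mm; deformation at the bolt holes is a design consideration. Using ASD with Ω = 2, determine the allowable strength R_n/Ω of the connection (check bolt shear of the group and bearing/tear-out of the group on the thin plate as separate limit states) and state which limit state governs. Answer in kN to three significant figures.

Bolt shear: A_b = π·20²/4 = 314.2 mm²; R_n = 469 × 314.2 × 2 × 2 / 1000 = 589.4 kN → 589.4 / 2 = 295 kN.
Bearing (1.2 l_c t F_u ≤ 2.4 d t F_u): upper limit = 2.4·20·5·430 / 1000 = 103.2 kN.
  Edge l_c = 50 − 22/2 = 39 → r_n = 100.6 kN; interior l_c = 80 − 22 = 58 → r_n = 103.2 kN.
  R_n,bearing = 1·100.6 + 1·103.2 = 203.8 kN → 203.8 / 2 = 102 kN.
Bearing governs: 102 kN.

102 kN (bearing governs)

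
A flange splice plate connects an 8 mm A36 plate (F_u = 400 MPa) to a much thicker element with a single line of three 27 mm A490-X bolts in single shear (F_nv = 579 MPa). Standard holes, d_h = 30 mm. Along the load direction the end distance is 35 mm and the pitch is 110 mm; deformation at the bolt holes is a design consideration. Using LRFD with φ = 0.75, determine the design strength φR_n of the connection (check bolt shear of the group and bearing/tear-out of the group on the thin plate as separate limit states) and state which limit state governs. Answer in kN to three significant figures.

Bolt shear: A_b = π·27²/4 = 572.6 mm²; R_n = 579 × 572.6 × 3 × 1 / 1000 = 994.5 kN → 0.75 × 994.5 = 746 kN.
Bearing (1.2 l_c t F_u ≤ 2.4 d t F_u): upper limit = 2.4·27·8·400 / 1000 = 207.4 kN.
  Edge l_c = 35 − 30/2 = 20 → r_n = 76.8 kN; interior l_c = 110 − 30 = 80 → r_n = 207.4 kN.
  R_n,bearing = 1·76.8 + 2·207.4 = 491.5 kN → 0.75 × 491.5 = 369 kN.
Bearing governs: 369 kN.

369 kN (bearing governs)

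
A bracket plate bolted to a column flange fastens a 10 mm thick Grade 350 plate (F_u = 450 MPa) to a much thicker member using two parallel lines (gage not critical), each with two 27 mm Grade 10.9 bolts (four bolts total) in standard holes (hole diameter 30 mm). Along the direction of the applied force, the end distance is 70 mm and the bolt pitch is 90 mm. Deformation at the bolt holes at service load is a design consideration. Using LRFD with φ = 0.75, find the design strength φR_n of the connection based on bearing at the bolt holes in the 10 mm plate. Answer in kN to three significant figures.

875 kN

Per bolt r_n = 1.2 l_c t F_u ≤ 2.4 d t F_u; upper limit = 2.4 × 27 × 10 × 450 / 1000 = 291.6 kN.
Edge bolt: l_c = 70 − 30/2 = 55 mm → 1.2 × 55 × 10 × 450 / 1000 = 297 → r_n = 291.6 kN.
Interior bolts: l_c = 90 − 30 = 60 mm → 1.2 × 60 × 10 × 450 / 1000 = 324 → r_n = 291.6 kN.
R_n = 2 × 291.6 + 2 × 291.6 = 1166 kN.
Design strength φR_n = 0.75 × 1166 = 875 kN.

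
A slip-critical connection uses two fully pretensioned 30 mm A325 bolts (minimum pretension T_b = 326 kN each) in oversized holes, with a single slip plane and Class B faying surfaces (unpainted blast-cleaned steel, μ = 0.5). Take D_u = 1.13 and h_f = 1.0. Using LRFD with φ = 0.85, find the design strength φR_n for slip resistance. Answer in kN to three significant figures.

313 kN

R_n = μ · D_u · h_f · T_b · n_s · n_b = 0.5 × 1.13 × 1.0 × 326 × 1 × 2 = 368.4 kN.
Design strength φR_n = 0.85 × 368.4 = 313 kN.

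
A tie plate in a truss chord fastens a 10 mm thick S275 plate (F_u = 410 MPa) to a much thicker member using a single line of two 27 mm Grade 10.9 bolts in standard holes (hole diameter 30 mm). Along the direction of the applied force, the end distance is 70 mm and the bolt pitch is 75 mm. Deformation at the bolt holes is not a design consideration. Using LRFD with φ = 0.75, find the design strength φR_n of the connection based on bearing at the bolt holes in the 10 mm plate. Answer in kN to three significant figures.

457 kN

Per bolt r_n = 1.5 l_c t F_u ≤ 3.0 d t F_u; upper limit = 3.0 × 27 × 10 × 410 / 1000 = 332.1 kN.
Edge bolt: l_c = 70 − 30/2 = 55 mm → 1.5 × 55 × 10 × 410 / 1000 = 338.2 → r_n = 332.1 kN.
Interior bolts: l_c = 75 − 30 = 45 mm → 1.5 × 45 × 10 × 410 / 1000 = 276.8 → r_n = 276.8 kN.
R_n = 1 × 332.1 + 1 × 276.8 = 608.9 kN.
Design strength φR_n = 0.75 × 608.9 = 457 kN.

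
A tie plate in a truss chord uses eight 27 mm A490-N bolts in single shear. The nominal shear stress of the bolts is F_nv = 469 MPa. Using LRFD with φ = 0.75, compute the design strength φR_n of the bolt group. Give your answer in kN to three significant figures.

1610 kN

A_b = π × 27² / 4 = 572.6 mm².
R_n = F_nv · A_b · n · n_s = 469 × 572.6 × 8 × 1 / 1000 = 2148 kN.
Design strength φR_n = 0.75 × 2148 = 1610 kN.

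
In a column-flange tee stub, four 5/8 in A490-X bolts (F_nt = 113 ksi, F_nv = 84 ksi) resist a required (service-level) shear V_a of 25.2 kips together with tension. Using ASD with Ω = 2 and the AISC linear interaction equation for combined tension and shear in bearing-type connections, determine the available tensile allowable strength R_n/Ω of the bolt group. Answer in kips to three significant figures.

A_b = π·0.625²/4 = 0.3068 in²; f_rv = 25.2 / (4 × 0.3068) = 20.53 ksi.
F'_nt = 1.3 F_nt − (Ω F_nt / F_nv) f_rv = 1.3·113 − (2·113/84)·20.53 = 91.65 ksi, capped at F_nt → F'_nt = 91.65 ksi.
R_n = F'_nt · A_b · n = 91.65 × 0.3068 × 4 = 112.5 kips.
Allowable strength R_n/Ω = 112.5 / 2 = 56.2 kips.

56.2 kips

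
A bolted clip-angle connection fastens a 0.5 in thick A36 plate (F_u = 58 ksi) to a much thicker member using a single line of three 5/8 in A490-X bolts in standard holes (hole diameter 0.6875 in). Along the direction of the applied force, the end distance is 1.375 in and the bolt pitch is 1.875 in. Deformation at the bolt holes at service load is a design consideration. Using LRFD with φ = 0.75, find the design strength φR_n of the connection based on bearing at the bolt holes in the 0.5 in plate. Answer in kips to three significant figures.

Per bolt r_n = 1.2 l_c t F_u ≤ 2.4 d t F_u; upper limit = 2.4 × 0.625 × 0.5 × 58 = 43.5 kips.
Edge bolt: l_c = 1.375 − 0.6875/2 = 1.031 in → 1.2 × 1.031 × 0.5 × 58 = 35.89 → r_n = 35.89 kips.
Interior bolts: l_c = 1.875 − 0.6875 = 1.188 in → 1.2 × 1.188 × 0.5 × 58 = 41.33 → r_n = 41.33 kips.
R_n = 1 × 35.89 + 2 × 41.33 = 118.5 kips.
Design strength φR_n = 0.75 × 118.5 = 88.9 kips.

88.9 kips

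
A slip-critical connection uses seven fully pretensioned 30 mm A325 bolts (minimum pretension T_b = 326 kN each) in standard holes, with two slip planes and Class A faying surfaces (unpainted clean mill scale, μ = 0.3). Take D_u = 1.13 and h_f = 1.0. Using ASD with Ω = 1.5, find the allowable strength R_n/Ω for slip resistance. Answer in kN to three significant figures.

1030 kN

R_n = μ · D_u · h_f · T_b · n_s · n_b = 0.3 × 1.13 × 1.0 × 326 × 2 × 7 = 1547 kN.
Allowable strength R_n/Ω = 1547 / 1.5 = 1030 kN.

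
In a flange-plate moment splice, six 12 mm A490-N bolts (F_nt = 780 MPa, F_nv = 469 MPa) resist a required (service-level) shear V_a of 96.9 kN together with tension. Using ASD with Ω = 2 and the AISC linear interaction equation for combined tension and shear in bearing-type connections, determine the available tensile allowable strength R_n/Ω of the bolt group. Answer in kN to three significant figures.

A_b = π·12²/4 = 113.1 mm²; f_rv = 96.9 × 1000 / (6 × 113.1) = 142.8 MPa.
F'_nt = 1.3 F_nt − (Ω F_nt / F_nv) f_rv = 1.3·780 − (2·780/469)·142.8 = 539 MPa, capped at F_nt → F'_nt = 539 MPa.
R_n = F'_nt · A_b · n = 539 × 113.1 × 6 / 1000 = 365.8 kN.
Allowable strength R_n/Ω = 365.8 / 2 = 183 kN.

183 kN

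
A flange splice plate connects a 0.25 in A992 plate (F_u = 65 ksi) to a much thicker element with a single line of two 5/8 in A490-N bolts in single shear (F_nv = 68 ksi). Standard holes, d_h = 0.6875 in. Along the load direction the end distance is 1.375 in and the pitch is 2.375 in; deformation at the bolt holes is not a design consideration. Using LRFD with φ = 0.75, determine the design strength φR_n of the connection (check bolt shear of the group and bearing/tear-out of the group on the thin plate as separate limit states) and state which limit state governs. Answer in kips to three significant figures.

31.3 kips (bolt shear governs)

Bolt shear: A_b = π·0.625²/4 = 0.3068 in²; R_n = 68 × 0.3068 × 2 × 1 = 41.72 kips → 0.75 × 41.72 = 31.3 kips.
Bearing (1.5 l_c t F_u ≤ 3.0 d t F_u): upper limit = 3.0·0.625·0.25·65 = 30.47 kips.
  Edge l_c = 1.375 − 0.6875/2 = 1.031 → r_n = 25.14 kips; interior l_c = 2.375 − 0.6875 = 1.688 → r_n = 30.47 kips.
  R_n,bearing = 1·25.14 + 1·30.47 = 55.61 kips → 0.75 × 55.61 = 41.7 kips.
Bolt shear governs: 31.3 kips.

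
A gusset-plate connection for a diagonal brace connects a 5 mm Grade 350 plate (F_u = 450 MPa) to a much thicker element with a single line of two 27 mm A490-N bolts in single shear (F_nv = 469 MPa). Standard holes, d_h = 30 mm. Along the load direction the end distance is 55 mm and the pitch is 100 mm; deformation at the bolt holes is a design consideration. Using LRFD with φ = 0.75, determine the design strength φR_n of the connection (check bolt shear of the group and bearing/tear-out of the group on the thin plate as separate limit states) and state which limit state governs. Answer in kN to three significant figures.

Bolt shear: A_b = π·27²/4 = 572.6 mm²; R_n = 469 × 572.6 × 2 × 1 / 1000 = 537.1 kN → 0.75 × 537.1 = 403 kN.
Bearing (1.2 l_c t F_u ≤ 2.4 d t F_u): upper limit = 2.4·27·5·450 / 1000 = 145.8 kN.
  Edge l_c = 55 − 30/2 = 40 → r_n = 108 kN; interior l_c = 100 − 30 = 70 → r_n = 145.8 kN.
  R_n,bearing = 1·108 + 1·145.8 = 253.8 kN → 0.75 × 253.8 = 190 kN.
Bearing governs: 190 kN.

190 kN (bearing governs)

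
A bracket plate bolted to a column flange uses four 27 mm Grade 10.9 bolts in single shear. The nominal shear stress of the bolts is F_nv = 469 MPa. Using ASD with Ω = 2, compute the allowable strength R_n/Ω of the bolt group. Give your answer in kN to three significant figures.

A_b = π × 27² / 4 = 572.6 mm².
R_n = F_nv · A_b · n · n_s = 469 × 572.6 × 4 × 1 / 1000 = 1074 kN.
Allowable strength R_n/Ω = 1074 / 2 = 537 kN.

537 kN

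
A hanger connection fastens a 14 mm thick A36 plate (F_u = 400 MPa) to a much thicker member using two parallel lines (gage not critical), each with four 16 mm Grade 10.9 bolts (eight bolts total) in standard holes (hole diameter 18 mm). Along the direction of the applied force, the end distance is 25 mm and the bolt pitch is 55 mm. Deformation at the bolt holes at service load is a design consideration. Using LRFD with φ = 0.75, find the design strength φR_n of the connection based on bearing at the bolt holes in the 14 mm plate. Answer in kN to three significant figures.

Per bolt r_n = 1.2 l_c t F_u ≤ 2.4 d t F_u; upper limit = 2.4 × 16 × 14 × 400 / 1000 = 215 kN.
Edge bolt: l_c = 25 − 18/2 = 16 mm → 1.2 × 16 × 14 × 400 / 1000 = 107.5 → r_n = 107.5 kN.
Interior bolts: l_c = 55 − 18 = 37 mm → 1.2 × 37 × 14 × 400 / 1000 = 248.6 → r_n = 215 kN.
R_n = 2 × 107.5 + 6 × 215 = 1505 kN.
Design strength φR_n = 0.75 × 1505 = 1130 kN.

1130 kN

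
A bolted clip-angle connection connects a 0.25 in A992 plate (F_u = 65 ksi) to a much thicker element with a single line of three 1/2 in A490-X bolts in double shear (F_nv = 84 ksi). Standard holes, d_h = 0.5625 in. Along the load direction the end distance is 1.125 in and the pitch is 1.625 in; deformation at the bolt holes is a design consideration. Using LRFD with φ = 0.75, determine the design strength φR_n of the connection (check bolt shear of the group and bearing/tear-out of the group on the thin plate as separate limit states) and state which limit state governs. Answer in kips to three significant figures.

Bolt shear: A_b = π·0.5²/4 = 0.1963 in²; R_n = 84 × 0.1963 × 3 × 2 = 98.96 kips → 0.75 × 98.96 = 74.2 kips.
Bearing (1.2 l_c t F_u ≤ 2.4 d t F_u): upper limit = 2.4·0.5·0.25·65 = 19.5 kips.
  Edge l_c = 1.125 − 0.5625/2 = 0.8438 → r_n = 16.45 kips; interior l_c = 1.625 − 0.5625 = 1.062 → r_n = 19.5 kips.
  R_n,bearing = 1·16.45 + 2·19.5 = 55.45 kips → 0.75 × 55.45 = 41.6 kips.
Bearing governs: 41.6 kips.

41.6 kips (bearing governs)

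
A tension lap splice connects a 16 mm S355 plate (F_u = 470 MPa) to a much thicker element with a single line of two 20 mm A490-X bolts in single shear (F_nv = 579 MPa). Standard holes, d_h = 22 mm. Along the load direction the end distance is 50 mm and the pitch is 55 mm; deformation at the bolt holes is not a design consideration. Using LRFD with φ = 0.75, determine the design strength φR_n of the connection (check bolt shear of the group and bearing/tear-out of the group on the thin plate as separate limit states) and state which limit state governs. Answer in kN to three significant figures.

Bolt shear: A_b = π·20²/4 = 314.2 mm²; R_n = 579 × 314.2 × 2 × 1 / 1000 = 363.8 kN → 0.75 × 363.8 = 273 kN.
Bearing (1.5 l_c t F_u ≤ 3.0 d t F_u): upper limit = 3.0·20·16·470 / 1000 = 451.2 kN.
  Edge l_c = 50 − 22/2 = 39 → r_n = 439.9 kN; interior l_c = 55 − 22 = 33 → r_n = 372.2 kN.
  R_n,bearing = 1·439.9 + 1·372.2 = 812.2 kN → 0.75 × 812.2 = 609 kN.
Bolt shear governs: 273 kN.

273 kN (bolt shear governs)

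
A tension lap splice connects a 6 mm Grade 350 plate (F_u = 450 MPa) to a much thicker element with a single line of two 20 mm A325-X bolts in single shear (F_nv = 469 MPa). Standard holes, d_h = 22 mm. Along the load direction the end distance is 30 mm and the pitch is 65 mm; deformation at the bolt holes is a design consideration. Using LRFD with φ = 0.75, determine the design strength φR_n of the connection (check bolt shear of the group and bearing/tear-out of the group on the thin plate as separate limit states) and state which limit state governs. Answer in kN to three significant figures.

Bolt shear: A_b = π·20²/4 = 314.2 mm²; R_n = 469 × 314.2 × 2 × 1 / 1000 = 294.7 kN → 0.75 × 294.7 = 221 kN.
Bearing (1.2 l_c t F_u ≤ 2.4 d t F_u): upper limit = 2.4·20·6·450 / 1000 = 129.6 kN.
  Edge l_c = 30 − 22/2 = 19 → r_n = 61.56 kN; interior l_c = 65 − 22 = 43 → r_n = 129.6 kN.
  R_n,bearing = 1·61.56 + 1·129.6 = 191.2 kN → 0.75 × 191.2 = 143 kN.
Bearing governs: 143 kN.

143 kN (bearing governs)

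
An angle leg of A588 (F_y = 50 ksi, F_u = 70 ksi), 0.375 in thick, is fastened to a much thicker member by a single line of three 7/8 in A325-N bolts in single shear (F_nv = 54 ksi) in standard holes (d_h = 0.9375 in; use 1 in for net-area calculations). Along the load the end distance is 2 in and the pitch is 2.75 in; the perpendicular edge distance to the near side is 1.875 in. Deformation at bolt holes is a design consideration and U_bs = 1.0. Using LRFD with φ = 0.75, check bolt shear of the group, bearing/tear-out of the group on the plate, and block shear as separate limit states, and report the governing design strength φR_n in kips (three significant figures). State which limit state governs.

73.1 kips (bolt shear governs)

Bolt shear: A_b = π·0.875²/4 = 0.6013 in²; R_n = 54 × 0.6013 × 3 × 1 = 97.41 kips → 0.75 × 97.41 = 73.1 kips.
Bearing: edge l_c = 1.531, r_n = 48.23 kips; interior l_c = 1.812, r_n = 55.13 kips; R_n = 48.23 + 2·55.13 = 158.5 kips → 119 kips.
Block shear: A_gv = 2.812, A_nv = 1.875, A_nt = 0.5156 in²; R_n = min(0.6F_uA_nv, 0.6F_yA_gv) + U_bs·F_u·A_nt = 114.8 kips → 86.1 kips.
Bolt shear governs: 73.1 kips.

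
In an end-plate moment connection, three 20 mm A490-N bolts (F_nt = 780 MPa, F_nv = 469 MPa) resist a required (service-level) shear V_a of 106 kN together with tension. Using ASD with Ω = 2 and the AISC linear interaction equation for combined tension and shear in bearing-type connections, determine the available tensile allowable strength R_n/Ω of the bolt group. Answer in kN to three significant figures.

A_b = π·20²/4 = 314.2 mm²; f_rv = 106 × 1000 / (3 × 314.2) = 112.5 MPa.
F'_nt = 1.3 F_nt − (Ω F_nt / F_nv) f_rv = 1.3·780 − (2·780/469)·112.5 = 639.9 MPa, capped at F_nt → F'_nt = 639.9 MPa.
R_n = F'_nt · A_b · n = 639.9 × 314.2 × 3 / 1000 = 603.1 kN.
Allowable strength R_n/Ω = 603.1 / 2 = 302 kN.

302 kN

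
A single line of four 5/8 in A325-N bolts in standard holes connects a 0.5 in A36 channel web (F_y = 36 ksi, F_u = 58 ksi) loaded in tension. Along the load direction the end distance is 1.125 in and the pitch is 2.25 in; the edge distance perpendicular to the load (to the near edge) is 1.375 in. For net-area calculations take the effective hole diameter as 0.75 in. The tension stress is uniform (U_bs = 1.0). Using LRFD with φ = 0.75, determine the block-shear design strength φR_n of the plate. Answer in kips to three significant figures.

Shear plane L_v = 1.125 + 3·2.25 = 7.875 in; A_gv = 7.875 × 0.5 = 3.938 in².
A_nv = (7.875 − 3.5·0.75) × 0.5 = 2.625 in².
A_nt = (1.375 − 0.5·0.75) × 0.5 = 0.5 in².
0.6 F_u A_nv = 91.35 kips; 0.6 F_y A_gv = 85.05 kips → shear yielding governs the shear term.
R_n = 85.05 + 1.0 × 58 × 0.5 = 114 kips.
Design strength φR_n = 0.75 × 114 = 85.5 kips.

85.5 kips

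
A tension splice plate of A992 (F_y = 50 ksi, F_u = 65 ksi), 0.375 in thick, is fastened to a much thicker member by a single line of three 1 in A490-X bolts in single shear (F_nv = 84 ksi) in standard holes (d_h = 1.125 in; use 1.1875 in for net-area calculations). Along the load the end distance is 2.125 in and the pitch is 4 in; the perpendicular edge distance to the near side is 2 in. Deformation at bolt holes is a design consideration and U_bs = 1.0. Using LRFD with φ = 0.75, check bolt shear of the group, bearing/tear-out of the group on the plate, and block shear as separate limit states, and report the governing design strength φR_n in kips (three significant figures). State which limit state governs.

104 kips (block shear governs)

Bolt shear: A_b = π·1²/4 = 0.7854 in²; R_n = 84 × 0.7854 × 3 × 1 = 197.9 kips → 0.75 × 197.9 = 148 kips.
Bearing: edge l_c = 1.562, r_n = 45.7 kips; interior l_c = 2.875, r_n = 58.5 kips; R_n = 45.7 + 2·58.5 = 162.7 kips → 122 kips.
Block shear: A_gv = 3.797, A_nv = 2.684, A_nt = 0.5273 in²; R_n = min(0.6F_uA_nv, 0.6F_yA_gv) + U_bs·F_u·A_nt = 138.9 kips → 104 kips.
Block shear governs: 104 kips.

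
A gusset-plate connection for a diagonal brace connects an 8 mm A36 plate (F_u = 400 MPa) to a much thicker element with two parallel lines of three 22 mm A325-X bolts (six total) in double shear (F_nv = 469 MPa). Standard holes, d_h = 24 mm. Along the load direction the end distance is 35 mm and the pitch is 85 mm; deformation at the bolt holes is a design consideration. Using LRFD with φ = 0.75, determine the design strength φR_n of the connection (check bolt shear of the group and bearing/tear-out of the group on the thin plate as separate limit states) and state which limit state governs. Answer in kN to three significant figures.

639 kN (bearing governs)

Bolt shear: A_b = π·22²/4 = 380.1 mm²; R_n = 469 × 380.1 × 6 × 2 / 1000 = 2139 kN → 0.75 × 2139 = 1600 kN.
Bearing (1.2 l_c t F_u ≤ 2.4 d t F_u): upper limit = 2.4·22·8·400 / 1000 = 169 kN.
  Edge l_c = 35 − 24/2 = 23 → r_n = 88.32 kN; interior l_c = 85 − 24 = 61 → r_n = 169 kN.
  R_n,bearing = 2·88.32 + 4·169 = 852.5 kN → 0.75 × 852.5 = 639 kN.
Bearing governs: 639 kN.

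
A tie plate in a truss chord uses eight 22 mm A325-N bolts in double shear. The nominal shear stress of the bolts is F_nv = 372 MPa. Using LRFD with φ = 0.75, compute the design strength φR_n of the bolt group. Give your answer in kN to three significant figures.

A_b = π × 22² / 4 = 380.1 mm².
R_n = F_nv · A_b · n · n_s = 372 × 380.1 × 8 × 2 / 1000 = 2263 kN.
Design strength φR_n = 0.75 × 2263 = 1700 kN.

1700 kN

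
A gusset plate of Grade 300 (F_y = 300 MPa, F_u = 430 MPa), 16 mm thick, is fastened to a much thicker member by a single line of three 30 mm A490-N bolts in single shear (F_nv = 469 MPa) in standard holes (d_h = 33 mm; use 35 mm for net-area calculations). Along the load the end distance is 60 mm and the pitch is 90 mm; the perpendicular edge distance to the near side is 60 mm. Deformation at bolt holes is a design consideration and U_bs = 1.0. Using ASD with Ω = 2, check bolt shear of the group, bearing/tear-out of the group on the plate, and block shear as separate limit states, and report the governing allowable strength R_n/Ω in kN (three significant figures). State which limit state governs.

461 kN (block shear governs)

Bolt shear: A_b = π·30²/4 = 706.9 mm²; R_n = 469 × 706.9 × 3 × 1 / 1000 = 994.5 kN → 994.5 / 2 = 497 kN.
Bearing: edge l_c = 43.5, r_n = 359.1 kN; interior l_c = 57, r_n = 470.6 kN; R_n = 359.1 + 2·470.6 = 1300 kN → 650 kN.
Block shear: A_gv = 3840, A_nv = 2440, A_nt = 680 mm²; R_n = min(0.6F_uA_nv, 0.6F_yA_gv) + U_bs·F_u·A_nt = 921.9 kN → 461 kN.
Block shear governs: 461 kN.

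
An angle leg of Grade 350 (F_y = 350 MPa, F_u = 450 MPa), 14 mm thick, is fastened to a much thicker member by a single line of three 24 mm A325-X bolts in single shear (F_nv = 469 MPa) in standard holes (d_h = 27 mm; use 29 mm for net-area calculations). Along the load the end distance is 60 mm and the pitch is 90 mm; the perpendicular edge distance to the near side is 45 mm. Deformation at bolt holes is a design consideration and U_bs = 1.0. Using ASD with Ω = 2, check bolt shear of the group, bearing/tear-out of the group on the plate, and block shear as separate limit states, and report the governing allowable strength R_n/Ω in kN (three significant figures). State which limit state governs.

Bolt shear: A_b = π·24²/4 = 452.4 mm²; R_n = 469 × 452.4 × 3 × 1 / 1000 = 636.5 kN → 636.5 / 2 = 318 kN.
Bearing: edge l_c = 46.5, r_n = 351.5 kN; interior l_c = 63, r_n = 362.9 kN; R_n = 351.5 + 2·362.9 = 1077 kN → 539 kN.
Block shear: A_gv = 3360, A_nv = 2345, A_nt = 427 mm²; R_n = min(0.6F_uA_nv, 0.6F_yA_gv) + U_bs·F_u·A_nt = 825.3 kN → 413 kN.
Bolt shear governs: 318 kN.

318 kN (bolt shear governs)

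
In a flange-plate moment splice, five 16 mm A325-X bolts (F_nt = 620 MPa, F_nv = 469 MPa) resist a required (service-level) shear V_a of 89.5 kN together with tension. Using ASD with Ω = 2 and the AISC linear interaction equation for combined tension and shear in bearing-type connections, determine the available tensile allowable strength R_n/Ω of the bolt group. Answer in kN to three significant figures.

A_b = π·16²/4 = 201.1 mm²; f_rv = 89.5 × 1000 / (5 × 201.1) = 89.03 MPa.
F'_nt = 1.3 F_nt − (Ω F_nt / F_nv) f_rv = 1.3·620 − (2·620/469)·89.03 = 570.6 MPa, capped at F_nt → F'_nt = 570.6 MPa.
R_n = F'_nt · A_b · n = 570.6 × 201.1 × 5 / 1000 = 573.6 kN.
Allowable strength R_n/Ω = 573.6 / 2 = 287 kN.

287 kN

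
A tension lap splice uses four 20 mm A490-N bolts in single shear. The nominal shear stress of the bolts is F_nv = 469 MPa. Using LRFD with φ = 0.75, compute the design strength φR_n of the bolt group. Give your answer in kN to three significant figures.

442 kN

A_b = π × 20² / 4 = 314.2 mm².
R_n = F_nv · A_b · n · n_s = 469 × 314.2 × 4 × 1 / 1000 = 589.4 kN.
Design strength φR_n = 0.75 × 589.4 = 442 kN.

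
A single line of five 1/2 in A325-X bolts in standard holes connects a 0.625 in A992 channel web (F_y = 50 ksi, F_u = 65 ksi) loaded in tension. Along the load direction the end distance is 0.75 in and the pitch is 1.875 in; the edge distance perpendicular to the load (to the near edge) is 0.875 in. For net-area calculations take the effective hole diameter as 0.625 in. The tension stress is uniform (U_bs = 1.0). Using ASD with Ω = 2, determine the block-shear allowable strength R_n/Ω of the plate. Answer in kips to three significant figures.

77.7 kips

Shear plane L_v = 0.75 + 4·1.875 = 8.25 in; A_gv = 8.25 × 0.625 = 5.156 in².
A_nv = (8.25 − 4.5·0.625) × 0.625 = 3.398 in².
A_nt = (0.875 − 0.5·0.625) × 0.625 = 0.3516 in².
0.6 F_u A_nv = 132.5 kips; 0.6 F_y A_gv = 154.7 kips → shear rupture governs the shear term.
R_n = 132.5 + 1.0 × 65 × 0.3516 = 155.4 kips.
Allowable strength R_n/Ω = 155.4 / 2 = 77.7 kips.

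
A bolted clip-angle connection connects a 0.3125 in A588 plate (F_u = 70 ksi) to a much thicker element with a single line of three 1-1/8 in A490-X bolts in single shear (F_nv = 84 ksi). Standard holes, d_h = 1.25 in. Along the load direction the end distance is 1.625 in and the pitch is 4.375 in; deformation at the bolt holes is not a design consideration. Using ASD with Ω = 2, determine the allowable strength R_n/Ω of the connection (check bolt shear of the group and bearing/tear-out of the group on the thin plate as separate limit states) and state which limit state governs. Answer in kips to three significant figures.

Bolt shear: A_b = π·1.125²/4 = 0.994 in²; R_n = 84 × 0.994 × 3 × 1 = 250.5 kips → 250.5 / 2 = 125 kips.
Bearing (1.5 l_c t F_u ≤ 3.0 d t F_u): upper limit = 3.0·1.125·0.3125·70 = 73.83 kips.
  Edge l_c = 1.625 − 1.25/2 = 1 → r_n = 32.81 kips; interior l_c = 4.375 − 1.25 = 3.125 → r_n = 73.83 kips.
  R_n,bearing = 1·32.81 + 2·73.83 = 180.5 kips → 180.5 / 2 = 90.2 kips.
Bearing governs: 90.2 kips.

90.2 kips (bearing governs)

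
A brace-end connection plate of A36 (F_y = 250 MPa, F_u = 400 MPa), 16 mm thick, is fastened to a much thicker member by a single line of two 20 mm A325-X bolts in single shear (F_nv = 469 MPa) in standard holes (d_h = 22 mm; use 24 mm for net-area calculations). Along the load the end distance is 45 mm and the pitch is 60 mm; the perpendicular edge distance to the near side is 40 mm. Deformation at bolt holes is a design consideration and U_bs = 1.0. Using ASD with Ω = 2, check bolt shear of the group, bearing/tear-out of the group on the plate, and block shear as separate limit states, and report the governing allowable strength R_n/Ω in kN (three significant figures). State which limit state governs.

Bolt shear: A_b = π·20²/4 = 314.2 mm²; R_n = 469 × 314.2 × 2 × 1 / 1000 = 294.7 kN → 294.7 / 2 = 147 kN.
Bearing: edge l_c = 34, r_n = 261.1 kN; interior l_c = 38, r_n = 291.8 kN; R_n = 261.1 + 1·291.8 = 553 kN → 276 kN.
Block shear: A_gv = 1680, A_nv = 1104, A_nt = 448 mm²; R_n = min(0.6F_uA_nv, 0.6F_yA_gv) + U_bs·F_u·A_nt = 431.2 kN → 216 kN.
Bolt shear governs: 147 kN.

147 kN (bolt shear governs)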